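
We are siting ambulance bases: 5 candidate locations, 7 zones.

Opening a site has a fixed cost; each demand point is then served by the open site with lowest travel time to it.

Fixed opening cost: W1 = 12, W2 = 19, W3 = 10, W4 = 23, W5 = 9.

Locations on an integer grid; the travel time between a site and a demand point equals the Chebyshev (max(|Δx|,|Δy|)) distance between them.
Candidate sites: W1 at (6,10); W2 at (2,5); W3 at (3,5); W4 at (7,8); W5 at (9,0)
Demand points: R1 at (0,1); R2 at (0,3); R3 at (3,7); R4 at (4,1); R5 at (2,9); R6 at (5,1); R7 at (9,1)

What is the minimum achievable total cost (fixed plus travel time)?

Open {W3}: assign each demand point to its cheapest open site.
  R1→W3 4, R2→W3 3, R3→W3 2, R4→W3 4, R5→W3 4, R6→W3 4, R7→W3 6
  travel time 27, fixed 10 → total 37.
Compare {W3, W5}: travel time 22 + fixed 19 = 41.
Compare {W2}: travel time 27 + fixed 19 = 46.
Compare {W1, W3}: travel time 27 + fixed 22 = 49.
All other subsets cost ≥ 41. Minimum total cost: 37.

37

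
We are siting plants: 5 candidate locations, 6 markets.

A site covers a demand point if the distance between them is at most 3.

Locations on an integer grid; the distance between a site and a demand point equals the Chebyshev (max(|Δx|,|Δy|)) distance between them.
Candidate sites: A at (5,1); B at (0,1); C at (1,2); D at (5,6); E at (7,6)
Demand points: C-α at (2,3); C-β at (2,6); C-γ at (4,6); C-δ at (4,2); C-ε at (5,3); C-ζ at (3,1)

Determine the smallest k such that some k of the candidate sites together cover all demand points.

2

Coverage sets (demand points within 3 of each site):
  A: {C-α, C-δ, C-ε, C-ζ}
  B: {C-α, C-ζ}
  C: {C-α, C-δ, C-ζ}
  D: {C-α, C-β, C-γ, C-ε}
  E: {C-γ, C-ε}
No single site covers all 6 demand points.
But {A, D} covers everything, so the minimum is 2.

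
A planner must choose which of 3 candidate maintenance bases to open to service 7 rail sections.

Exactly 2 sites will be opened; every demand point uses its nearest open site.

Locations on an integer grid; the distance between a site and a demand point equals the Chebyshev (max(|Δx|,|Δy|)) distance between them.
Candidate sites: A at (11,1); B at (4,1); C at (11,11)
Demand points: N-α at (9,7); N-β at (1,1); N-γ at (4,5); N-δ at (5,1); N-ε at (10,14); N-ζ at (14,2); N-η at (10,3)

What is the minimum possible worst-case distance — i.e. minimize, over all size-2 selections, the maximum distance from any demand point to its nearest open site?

Open {B, C}.
  Farthest demand point is N-ζ at distance 9 (to C); all others are ≤ 9.
With {A, C} the worst case is 10.
With {A, B} the worst case is 13.
No size-2 selection achieves below 9.

9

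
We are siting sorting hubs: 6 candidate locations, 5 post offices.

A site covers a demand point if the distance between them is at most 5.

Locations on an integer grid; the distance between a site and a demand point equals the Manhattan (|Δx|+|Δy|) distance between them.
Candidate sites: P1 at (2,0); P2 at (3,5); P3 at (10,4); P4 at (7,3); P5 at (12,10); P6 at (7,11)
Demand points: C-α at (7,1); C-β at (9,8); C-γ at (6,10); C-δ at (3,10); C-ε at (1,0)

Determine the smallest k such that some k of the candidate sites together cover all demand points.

3

Coverage sets (demand points within 5 of each site):
  P1: {C-ε}
  P2: {C-δ}
  P3: {C-β}
  P4: {C-α}
  P5: {C-β}
  P6: {C-β, C-γ, C-δ}
No 2 sites suffice: every size-2 union leaves at least one demand point uncovered.
But {P1, P4, P6} covers everything, so the minimum is 3.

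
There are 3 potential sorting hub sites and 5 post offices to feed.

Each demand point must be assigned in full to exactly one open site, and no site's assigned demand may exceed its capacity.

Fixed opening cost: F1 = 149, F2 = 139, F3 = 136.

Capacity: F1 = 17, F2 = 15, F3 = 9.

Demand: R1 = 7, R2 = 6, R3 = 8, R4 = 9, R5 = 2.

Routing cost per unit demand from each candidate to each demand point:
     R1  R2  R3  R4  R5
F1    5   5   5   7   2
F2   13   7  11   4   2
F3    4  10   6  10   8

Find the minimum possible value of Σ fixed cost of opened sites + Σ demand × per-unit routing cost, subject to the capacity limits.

445

Open {F1, F2}; cheapest assignment that respects the capacities:
  F1 (cap 17, load 17): R1, R3, R5 — cost 7×5 + 8×5 + 2×2 = 79
  F2 (cap 15, load 15): R2, R4 — cost 6×7 + 9×4 = 78
  Shipping 157, fixed 288 → total 445.
  Any other capacity-feasible assignment to {F1, F2} ships for at least 157.
Compare {F1, F2, F3}: its best feasible assignment gives total 562.
Every other set of open sites that can feasibly serve all demand totals ≥ 562 even under its best assignment. Minimum: 445.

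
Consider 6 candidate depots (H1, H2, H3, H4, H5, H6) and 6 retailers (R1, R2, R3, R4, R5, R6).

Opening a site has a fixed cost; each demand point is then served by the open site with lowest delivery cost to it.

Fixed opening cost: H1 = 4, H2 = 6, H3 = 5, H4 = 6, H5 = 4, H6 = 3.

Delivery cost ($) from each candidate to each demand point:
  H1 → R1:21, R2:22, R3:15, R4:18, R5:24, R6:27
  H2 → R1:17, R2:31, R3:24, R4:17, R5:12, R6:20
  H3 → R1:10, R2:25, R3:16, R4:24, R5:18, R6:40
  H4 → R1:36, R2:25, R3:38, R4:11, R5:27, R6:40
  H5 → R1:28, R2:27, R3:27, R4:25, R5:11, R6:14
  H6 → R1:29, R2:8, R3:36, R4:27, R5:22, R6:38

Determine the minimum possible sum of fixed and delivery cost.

Open {H3, H4, H5, H6}: assign each demand point to its cheapest open site.
  R1→H3 10, R2→H6 8, R3→H3 16, R4→H4 11, R5→H5 11, R6→H5 14
  delivery cost 70, fixed 18 → total 88.
Compare {H1, H3, H4, H5, H6}: delivery cost 69 + fixed 22 = 91.
Compare {H1, H3, H5, H6}: delivery cost 76 + fixed 16 = 92.
Compare {H2, H3, H5, H6}: delivery cost 76 + fixed 18 = 94.
All other subsets cost ≥ 91. Minimum total cost: 88.

88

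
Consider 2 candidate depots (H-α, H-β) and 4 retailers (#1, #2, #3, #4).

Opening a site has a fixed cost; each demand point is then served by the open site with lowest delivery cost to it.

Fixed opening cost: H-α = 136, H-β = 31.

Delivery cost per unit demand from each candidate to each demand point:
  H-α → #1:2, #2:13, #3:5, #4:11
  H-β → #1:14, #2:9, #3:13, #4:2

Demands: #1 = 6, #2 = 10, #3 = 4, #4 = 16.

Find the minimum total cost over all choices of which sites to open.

289

Open {H-β}: assign each demand point to its cheapest open site.
  #1→H-β 6×14=84, #2→H-β 10×9=90, #3→H-β 4×13=52, #4→H-β 16×2=32
  delivery cost 258, fixed 31 → total 289.
Compare {H-α, H-β}: delivery cost 154 + fixed 167 = 321.
Compare {H-α}: delivery cost 338 + fixed 136 = 474.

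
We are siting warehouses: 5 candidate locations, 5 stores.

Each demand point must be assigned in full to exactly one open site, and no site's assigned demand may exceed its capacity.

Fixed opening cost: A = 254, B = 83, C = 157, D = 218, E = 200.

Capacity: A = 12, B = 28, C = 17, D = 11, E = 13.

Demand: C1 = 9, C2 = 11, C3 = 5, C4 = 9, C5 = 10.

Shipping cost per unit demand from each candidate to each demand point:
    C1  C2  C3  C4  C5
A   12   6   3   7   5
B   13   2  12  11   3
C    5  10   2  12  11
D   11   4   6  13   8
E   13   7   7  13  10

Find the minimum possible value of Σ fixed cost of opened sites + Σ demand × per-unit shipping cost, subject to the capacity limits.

606

Open {B, C}; cheapest assignment that respects the capacities:
  B (cap 28, load 28): C1, C4, C5 — cost 9×13 + 9×11 + 10×3 = 246
  C (cap 17, load 16): C2, C3 — cost 11×10 + 5×2 = 120
  Shipping 366, fixed 240 → total 606.
  Any other capacity-feasible assignment to {B, C} ships for at least 366.
Compare {A, B, C}: its best feasible assignment gives total 664.
Compare {B, C, E}: its best feasible assignment gives total 664.
Every other set of open sites that can feasibly serve all demand totals ≥ 664 even under its best assignment. Minimum: 606.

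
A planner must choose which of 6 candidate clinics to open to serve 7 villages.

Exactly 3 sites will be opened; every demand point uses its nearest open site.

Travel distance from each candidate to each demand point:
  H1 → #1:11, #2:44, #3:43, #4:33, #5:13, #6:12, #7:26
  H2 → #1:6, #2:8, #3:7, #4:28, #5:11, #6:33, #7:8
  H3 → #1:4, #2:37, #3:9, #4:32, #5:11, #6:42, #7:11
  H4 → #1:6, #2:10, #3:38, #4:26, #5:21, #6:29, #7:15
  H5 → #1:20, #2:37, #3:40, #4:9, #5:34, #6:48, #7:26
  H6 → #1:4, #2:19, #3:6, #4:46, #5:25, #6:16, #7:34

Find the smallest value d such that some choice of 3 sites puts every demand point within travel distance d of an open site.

Open {H1, H2, H5}.
  Farthest demand point is #6 at travel distance 12 (to H1); all others are ≤ 12.
With {H2, H5, H6} the worst case is 16.
With {H3, H5, H6} the worst case is 19.
No size-3 selection achieves below 12.

12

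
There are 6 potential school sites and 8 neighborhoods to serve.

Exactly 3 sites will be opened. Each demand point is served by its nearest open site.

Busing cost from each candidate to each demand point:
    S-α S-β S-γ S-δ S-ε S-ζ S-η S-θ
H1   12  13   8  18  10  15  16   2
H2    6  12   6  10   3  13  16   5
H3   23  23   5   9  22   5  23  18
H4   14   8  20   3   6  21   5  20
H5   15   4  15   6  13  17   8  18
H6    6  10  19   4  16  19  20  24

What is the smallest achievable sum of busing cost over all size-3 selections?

40

Open {H2, H3, H4}.
  S-α→H2 6, S-β→H4 8, S-γ→H3 5, S-δ→H4 3, S-ε→H2 3, S-ζ→H3 5, S-η→H4 5, S-θ→H2 5  ⇒ total 40.
Compare {H2, H3, H5}: total 42.
Compare {H2, H4, H5}: total 45.
No size-3 selection does better; minimum is 40.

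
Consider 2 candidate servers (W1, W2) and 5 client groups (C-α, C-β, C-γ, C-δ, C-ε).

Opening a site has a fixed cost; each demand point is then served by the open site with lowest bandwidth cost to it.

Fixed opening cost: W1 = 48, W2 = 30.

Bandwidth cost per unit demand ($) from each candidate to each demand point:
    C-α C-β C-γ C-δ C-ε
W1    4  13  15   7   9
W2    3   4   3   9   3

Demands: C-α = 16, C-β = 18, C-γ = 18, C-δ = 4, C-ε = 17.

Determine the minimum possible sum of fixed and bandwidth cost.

291

Open {W2}: assign each demand point to its cheapest open site.
  C-α→W2 16×3=48, C-β→W2 18×4=72, C-γ→W2 18×3=54, C-δ→W2 4×9=36, C-ε→W2 17×3=51
  bandwidth cost 261, fixed 30 → total 291.
Compare {W1, W2}: bandwidth cost 253 + fixed 78 = 331.
Compare {W1}: bandwidth cost 749 + fixed 48 = 797.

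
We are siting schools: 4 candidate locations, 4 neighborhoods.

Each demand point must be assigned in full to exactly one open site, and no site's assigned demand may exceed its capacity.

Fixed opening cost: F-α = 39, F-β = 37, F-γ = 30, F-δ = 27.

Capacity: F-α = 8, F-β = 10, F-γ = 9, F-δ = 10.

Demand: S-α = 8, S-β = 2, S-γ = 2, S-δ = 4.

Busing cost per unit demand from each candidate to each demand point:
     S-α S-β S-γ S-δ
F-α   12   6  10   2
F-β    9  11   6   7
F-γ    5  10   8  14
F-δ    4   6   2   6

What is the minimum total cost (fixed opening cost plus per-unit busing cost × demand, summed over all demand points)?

122

Open {F-α, F-δ}; cheapest assignment that respects the capacities:
  F-α (cap 8, load 6): S-β, S-δ — cost 2×6 + 4×2 = 20
  F-δ (cap 10, load 10): S-α, S-γ — cost 8×4 + 2×2 = 36
  Shipping 56, fixed 66 → total 122.
  Any other capacity-feasible assignment to {F-α, F-δ} ships for at least 56.
Compare {F-γ, F-δ}: its best feasible assignment gives total 137.
Compare {F-β, F-δ}: its best feasible assignment gives total 148.
Every other set of open sites that can feasibly serve all demand totals ≥ 137 even under its best assignment. Minimum: 122.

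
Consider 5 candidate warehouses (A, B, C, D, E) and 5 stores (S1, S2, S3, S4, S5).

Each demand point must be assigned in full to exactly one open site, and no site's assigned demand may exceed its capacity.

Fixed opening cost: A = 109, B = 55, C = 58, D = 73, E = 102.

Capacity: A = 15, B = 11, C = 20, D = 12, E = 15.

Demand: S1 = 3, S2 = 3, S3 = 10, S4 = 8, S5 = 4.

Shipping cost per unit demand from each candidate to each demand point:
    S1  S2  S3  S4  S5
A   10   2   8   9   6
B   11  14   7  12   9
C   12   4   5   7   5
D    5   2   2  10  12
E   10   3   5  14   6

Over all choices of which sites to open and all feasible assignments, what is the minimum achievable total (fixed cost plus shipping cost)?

Open {C, D}; cheapest assignment that respects the capacities:
  C (cap 20, load 18): S1, S2, S4, S5 — cost 3×12 + 3×4 + 8×7 + 4×5 = 124
  D (cap 12, load 10): S3 — cost 10×2 = 20
  Shipping 144, fixed 131 → total 275.
  Any other capacity-feasible assignment to {C, D} ships for at least 144.
Compare {B, C}: its best feasible assignment gives total 307.
Compare {B, C, D}: its best feasible assignment gives total 327.
Every other set of open sites that can feasibly serve all demand totals ≥ 307 even under its best assignment. Minimum: 275.

275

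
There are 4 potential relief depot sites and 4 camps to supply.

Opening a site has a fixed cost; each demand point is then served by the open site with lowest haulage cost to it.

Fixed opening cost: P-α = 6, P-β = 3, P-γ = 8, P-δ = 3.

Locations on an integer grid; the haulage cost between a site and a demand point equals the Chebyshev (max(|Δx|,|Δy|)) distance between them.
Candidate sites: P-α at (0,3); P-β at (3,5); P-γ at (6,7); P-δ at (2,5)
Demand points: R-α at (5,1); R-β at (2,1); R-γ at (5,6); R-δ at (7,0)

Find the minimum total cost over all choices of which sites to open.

Open {P-β}: assign each demand point to its cheapest open site.
  R-α→P-β 4, R-β→P-β 4, R-γ→P-β 2, R-δ→P-β 5
  haulage cost 15, fixed 3 → total 18.
Compare {P-δ}: haulage cost 16 + fixed 3 = 19.
Compare {P-β, P-δ}: haulage cost 15 + fixed 6 = 21.
Compare {P-α, P-β}: haulage cost 13 + fixed 9 = 22.
All other subsets cost ≥ 19. Minimum total cost: 18.

18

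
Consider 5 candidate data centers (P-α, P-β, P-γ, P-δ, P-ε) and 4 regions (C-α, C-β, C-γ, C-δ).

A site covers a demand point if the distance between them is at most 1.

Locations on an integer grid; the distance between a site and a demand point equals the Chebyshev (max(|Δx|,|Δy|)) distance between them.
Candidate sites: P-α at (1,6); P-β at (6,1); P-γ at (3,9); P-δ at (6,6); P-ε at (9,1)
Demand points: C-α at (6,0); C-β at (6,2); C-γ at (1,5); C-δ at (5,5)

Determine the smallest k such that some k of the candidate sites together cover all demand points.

3

Coverage sets (demand points within 1 of each site):
  P-α: {C-γ}
  P-β: {C-α, C-β}
  P-γ: {}
  P-δ: {C-δ}
  P-ε: {}
No 2 sites suffice: every size-2 union leaves at least one demand point uncovered.
But {P-α, P-β, P-δ} covers everything, so the minimum is 3.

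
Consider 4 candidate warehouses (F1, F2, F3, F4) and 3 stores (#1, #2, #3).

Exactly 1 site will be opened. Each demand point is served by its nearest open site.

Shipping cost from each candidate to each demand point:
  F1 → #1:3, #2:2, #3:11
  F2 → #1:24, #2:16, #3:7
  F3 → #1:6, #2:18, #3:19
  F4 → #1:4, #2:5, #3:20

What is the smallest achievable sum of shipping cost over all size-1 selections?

Open {F1}.
  #1→F1 3, #2→F1 2, #3→F1 11  ⇒ total 16.
Compare {F4}: total 29.
Compare {F3}: total 43.
No size-1 selection does better; minimum is 16.

16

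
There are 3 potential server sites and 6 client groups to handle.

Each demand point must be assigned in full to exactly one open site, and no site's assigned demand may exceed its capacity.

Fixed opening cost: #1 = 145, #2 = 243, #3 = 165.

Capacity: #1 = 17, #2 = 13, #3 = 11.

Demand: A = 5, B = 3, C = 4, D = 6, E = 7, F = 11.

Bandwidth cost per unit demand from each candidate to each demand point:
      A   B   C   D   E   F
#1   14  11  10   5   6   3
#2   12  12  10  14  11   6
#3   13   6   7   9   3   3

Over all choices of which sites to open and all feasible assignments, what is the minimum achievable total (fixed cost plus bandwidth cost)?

755

Open {#1, #2, #3}; cheapest assignment that respects the capacities:
  #1 (cap 17, load 17): D, F — cost 6×5 + 11×3 = 63
  #2 (cap 13, load 9): A, C — cost 5×12 + 4×10 = 100
  #3 (cap 11, load 10): B, E — cost 3×6 + 7×3 = 39
  Shipping 202, fixed 553 → total 755.
  Any other capacity-feasible assignment to {#1, #2, #3} ships for at least 202.
Total demand is 36 and no other set of sites has combined capacity ≥ 36, so {#1, #2, #3} is the only feasible choice of open sites. Minimum: 755.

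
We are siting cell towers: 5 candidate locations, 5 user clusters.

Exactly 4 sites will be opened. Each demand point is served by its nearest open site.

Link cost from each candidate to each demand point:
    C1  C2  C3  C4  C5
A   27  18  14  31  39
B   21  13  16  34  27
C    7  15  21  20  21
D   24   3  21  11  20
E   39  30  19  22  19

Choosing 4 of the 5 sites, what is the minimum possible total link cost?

54

Open {A, C, D, E}.
  C1→C 7, C2→D 3, C3→A 14, C4→D 11, C5→E 19  ⇒ total 54.
Compare {A, B, C, D}: total 55.
Compare {B, C, D, E}: total 56.
No size-4 selection does better; minimum is 54.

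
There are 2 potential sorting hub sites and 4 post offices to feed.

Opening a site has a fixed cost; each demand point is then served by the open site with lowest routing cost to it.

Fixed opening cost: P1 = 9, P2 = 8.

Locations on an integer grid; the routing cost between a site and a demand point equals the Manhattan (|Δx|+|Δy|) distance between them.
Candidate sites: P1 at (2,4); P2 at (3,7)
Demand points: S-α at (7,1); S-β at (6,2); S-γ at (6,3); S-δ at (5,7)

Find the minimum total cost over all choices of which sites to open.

Open {P1}: assign each demand point to its cheapest open site.
  S-α→P1 8, S-β→P1 6, S-γ→P1 5, S-δ→P1 6
  routing cost 25, fixed 9 → total 34.
Compare {P2}: routing cost 27 + fixed 8 = 35.
Compare {P1, P2}: routing cost 21 + fixed 17 = 38.

34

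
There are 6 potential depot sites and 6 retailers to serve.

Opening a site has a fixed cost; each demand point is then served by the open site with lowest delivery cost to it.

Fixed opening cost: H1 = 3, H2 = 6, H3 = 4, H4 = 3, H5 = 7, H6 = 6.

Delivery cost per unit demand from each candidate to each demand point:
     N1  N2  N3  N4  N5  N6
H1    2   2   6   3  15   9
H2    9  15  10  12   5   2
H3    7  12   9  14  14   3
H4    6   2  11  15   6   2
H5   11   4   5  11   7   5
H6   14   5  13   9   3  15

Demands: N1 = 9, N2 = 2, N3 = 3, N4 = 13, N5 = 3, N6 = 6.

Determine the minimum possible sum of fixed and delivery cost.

Open {H1, H4, H6}: assign each demand point to its cheapest open site.
  N1→H1 9×2=18, N2→H1 2×2=4, N3→H1 3×6=18, N4→H1 13×3=39, N5→H6 3×3=9, N6→H4 6×2=12
  delivery cost 100, fixed 12 → total 112.
Compare {H1, H2}: delivery cost 106 + fixed 9 = 115.
Compare {H1, H4}: delivery cost 109 + fixed 6 = 115.
Compare {H1, H2, H6}: delivery cost 100 + fixed 15 = 115.
All other subsets cost ≥ 115. Minimum total cost: 112.

112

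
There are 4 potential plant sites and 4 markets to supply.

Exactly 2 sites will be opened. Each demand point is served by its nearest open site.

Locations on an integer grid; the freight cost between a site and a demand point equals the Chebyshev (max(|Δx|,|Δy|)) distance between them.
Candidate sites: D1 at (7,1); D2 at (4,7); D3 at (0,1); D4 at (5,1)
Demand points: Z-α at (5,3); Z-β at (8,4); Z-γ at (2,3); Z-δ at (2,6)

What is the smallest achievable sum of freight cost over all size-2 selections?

10

Open {D2, D4}.
  Z-α→D4 2, Z-β→D4 3, Z-γ→D4 3, Z-δ→D2 2  ⇒ total 10.
Compare {D1, D2}: total 11.
Compare {D1, D3}: total 12.
No size-2 selection does better; minimum is 10.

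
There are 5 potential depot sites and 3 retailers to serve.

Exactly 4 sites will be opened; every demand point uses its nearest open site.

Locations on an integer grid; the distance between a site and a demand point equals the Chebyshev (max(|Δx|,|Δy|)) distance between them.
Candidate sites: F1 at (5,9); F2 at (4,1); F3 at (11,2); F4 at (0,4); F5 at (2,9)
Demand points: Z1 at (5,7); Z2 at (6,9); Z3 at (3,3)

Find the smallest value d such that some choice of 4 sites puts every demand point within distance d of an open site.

2

Open {F1, F2, F3, F4}.
  Farthest demand point is Z1 at distance 2 (to F1); all others are ≤ 2.
With {F1, F2, F3, F5} the worst case is 2.
With {F1, F2, F4, F5} the worst case is 2.
No size-4 selection achieves below 2.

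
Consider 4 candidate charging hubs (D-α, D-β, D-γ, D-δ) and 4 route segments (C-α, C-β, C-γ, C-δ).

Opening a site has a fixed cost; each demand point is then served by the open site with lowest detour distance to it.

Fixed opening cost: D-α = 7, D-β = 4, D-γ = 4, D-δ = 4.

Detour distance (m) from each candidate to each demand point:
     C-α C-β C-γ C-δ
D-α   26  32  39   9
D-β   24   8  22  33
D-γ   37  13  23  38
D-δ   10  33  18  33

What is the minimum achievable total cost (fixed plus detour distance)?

60

Open {D-α, D-β, D-δ}: assign each demand point to its cheapest open site.
  C-α→D-δ 10, C-β→D-β 8, C-γ→D-δ 18, C-δ→D-α 9
  detour distance 45, fixed 15 → total 60.
Compare {D-α, D-β, D-γ, D-δ}: detour distance 45 + fixed 19 = 64.
Compare {D-α, D-γ, D-δ}: detour distance 50 + fixed 15 = 65.
Compare {D-α, D-β}: detour distance 63 + fixed 11 = 74.
All other subsets cost ≥ 64. Minimum total cost: 60.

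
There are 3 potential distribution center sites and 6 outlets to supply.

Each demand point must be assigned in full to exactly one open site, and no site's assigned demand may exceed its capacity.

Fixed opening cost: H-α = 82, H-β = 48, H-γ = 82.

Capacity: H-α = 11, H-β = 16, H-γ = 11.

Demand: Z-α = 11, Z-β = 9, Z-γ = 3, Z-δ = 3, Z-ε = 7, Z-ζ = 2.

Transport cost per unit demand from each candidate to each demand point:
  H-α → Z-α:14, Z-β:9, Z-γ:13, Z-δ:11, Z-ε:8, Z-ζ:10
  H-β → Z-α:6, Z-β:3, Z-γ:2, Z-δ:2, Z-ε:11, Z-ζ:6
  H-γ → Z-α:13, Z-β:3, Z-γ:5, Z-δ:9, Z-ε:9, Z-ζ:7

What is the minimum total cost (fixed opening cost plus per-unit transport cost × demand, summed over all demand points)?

412

Open {H-α, H-β, H-γ}; cheapest assignment that respects the capacities:
  H-α (cap 11, load 10): Z-δ, Z-ε — cost 3×11 + 7×8 = 89
  H-β (cap 16, load 16): Z-α, Z-γ, Z-ζ — cost 11×6 + 3×2 + 2×6 = 84
  H-γ (cap 11, load 9): Z-β — cost 9×3 = 27
  Shipping 200, fixed 212 → total 412.
  Any other capacity-feasible assignment to {H-α, H-β, H-γ} ships for at least 200.
Total demand is 35 and no other set of sites has combined capacity ≥ 35, so {H-α, H-β, H-γ} is the only feasible choice of open sites. Minimum: 412.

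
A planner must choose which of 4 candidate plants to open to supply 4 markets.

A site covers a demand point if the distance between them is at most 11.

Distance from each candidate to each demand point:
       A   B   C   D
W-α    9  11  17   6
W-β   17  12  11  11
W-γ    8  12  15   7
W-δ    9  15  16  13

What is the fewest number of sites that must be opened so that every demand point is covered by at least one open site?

Coverage sets (demand points within 11 of each site):
  W-α: {A, B, D}
  W-β: {C, D}
  W-γ: {A, D}
  W-δ: {A}
No single site covers all 4 demand points.
But {W-α, W-β} covers everything, so the minimum is 2.

2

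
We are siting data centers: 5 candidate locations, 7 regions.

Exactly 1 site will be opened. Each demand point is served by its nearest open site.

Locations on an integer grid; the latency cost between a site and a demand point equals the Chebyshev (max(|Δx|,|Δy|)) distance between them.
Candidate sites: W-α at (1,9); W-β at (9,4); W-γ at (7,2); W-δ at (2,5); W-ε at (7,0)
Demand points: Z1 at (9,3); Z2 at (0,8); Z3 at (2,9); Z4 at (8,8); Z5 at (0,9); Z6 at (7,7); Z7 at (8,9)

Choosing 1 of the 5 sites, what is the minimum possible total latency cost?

Open {W-α}.
  Z1→W-α 8, Z2→W-α 1, Z3→W-α 1, Z4→W-α 7, Z5→W-α 1, Z6→W-α 6, Z7→W-α 7  ⇒ total 31.
Compare {W-δ}: total 35.
Compare {W-β}: total 38.
No size-1 selection does better; minimum is 31.

31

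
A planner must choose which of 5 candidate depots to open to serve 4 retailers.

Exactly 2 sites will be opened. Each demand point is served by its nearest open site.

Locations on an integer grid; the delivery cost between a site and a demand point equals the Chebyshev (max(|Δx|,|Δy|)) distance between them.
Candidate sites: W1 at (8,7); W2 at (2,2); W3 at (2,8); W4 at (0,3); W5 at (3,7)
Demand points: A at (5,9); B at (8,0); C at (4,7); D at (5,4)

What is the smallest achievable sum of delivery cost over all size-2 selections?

Open {W2, W5}.
  A→W5 2, B→W2 6, C→W5 1, D→W2 3  ⇒ total 12.
Compare {W1, W5}: total 13.
Compare {W3, W5}: total 13.
No size-2 selection does better; minimum is 12.

12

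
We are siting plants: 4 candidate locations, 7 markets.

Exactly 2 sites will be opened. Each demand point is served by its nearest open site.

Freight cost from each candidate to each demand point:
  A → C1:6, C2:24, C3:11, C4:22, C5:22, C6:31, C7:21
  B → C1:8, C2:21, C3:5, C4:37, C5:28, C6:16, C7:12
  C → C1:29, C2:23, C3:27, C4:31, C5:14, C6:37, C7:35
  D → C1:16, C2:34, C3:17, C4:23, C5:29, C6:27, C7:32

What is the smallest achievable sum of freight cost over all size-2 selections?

104

Open {A, B}.
  C1→A 6, C2→B 21, C3→B 5, C4→A 22, C5→A 22, C6→B 16, C7→B 12  ⇒ total 104.
Compare {B, C}: total 107.
Compare {B, D}: total 113.
No size-2 selection does better; minimum is 104.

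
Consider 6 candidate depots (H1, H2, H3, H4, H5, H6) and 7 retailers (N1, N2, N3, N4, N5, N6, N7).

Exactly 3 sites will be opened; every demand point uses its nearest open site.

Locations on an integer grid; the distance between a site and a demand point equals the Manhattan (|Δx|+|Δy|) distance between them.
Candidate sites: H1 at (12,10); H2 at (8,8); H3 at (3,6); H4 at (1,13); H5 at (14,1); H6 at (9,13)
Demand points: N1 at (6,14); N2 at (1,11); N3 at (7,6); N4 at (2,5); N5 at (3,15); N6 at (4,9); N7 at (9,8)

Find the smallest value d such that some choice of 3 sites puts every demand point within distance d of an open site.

Open {H3, H4, H6}.
  Farthest demand point is N7 at distance 5 (to H6); all others are ≤ 5.
With {H1, H3, H4} the worst case is 6.
With {H2, H3, H4} the worst case is 6.
No size-3 selection achieves below 5.

5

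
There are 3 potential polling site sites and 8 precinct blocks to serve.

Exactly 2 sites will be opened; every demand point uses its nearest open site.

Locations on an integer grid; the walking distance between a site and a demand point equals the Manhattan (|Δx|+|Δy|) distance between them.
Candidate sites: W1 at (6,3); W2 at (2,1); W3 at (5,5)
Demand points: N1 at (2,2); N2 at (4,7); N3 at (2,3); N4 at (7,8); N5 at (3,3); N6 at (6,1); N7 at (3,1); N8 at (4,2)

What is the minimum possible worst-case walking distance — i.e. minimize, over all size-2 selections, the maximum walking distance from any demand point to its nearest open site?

5

Open {W1, W3}.
  Farthest demand point is N1 at walking distance 5 (to W1); all others are ≤ 5.
With {W2, W3} the worst case is 5.
With {W1, W2} the worst case is 6.
No size-2 selection achieves below 5.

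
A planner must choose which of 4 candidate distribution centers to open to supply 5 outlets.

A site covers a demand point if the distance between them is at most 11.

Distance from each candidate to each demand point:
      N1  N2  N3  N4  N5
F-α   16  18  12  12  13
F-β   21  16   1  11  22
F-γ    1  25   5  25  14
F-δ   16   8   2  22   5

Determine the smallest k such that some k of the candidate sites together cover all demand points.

Coverage sets (demand points within 11 of each site):
  F-α: {}
  F-β: {N3, N4}
  F-γ: {N1, N3}
  F-δ: {N2, N3, N5}
No 2 sites suffice: every size-2 union leaves at least one demand point uncovered.
But {F-β, F-γ, F-δ} covers everything, so the minimum is 3.

3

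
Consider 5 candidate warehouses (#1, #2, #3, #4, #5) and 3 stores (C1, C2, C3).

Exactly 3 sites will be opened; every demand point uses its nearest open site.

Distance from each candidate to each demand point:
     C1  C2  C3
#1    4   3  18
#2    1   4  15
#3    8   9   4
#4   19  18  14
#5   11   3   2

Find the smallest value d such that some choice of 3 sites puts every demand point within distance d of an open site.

3

Open {#1, #2, #5}.
  Farthest demand point is C2 at distance 3 (to #1); all others are ≤ 3.
With {#2, #3, #5} the worst case is 3.
With {#2, #4, #5} the worst case is 3.
No size-3 selection achieves below 3.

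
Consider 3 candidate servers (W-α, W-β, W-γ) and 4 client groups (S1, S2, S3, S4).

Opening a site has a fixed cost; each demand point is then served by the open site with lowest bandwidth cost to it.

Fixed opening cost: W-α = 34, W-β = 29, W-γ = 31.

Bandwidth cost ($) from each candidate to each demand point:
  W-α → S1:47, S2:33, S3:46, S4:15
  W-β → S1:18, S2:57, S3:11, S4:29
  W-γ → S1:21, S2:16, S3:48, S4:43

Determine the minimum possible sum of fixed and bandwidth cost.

Open {W-β, W-γ}: assign each demand point to its cheapest open site.
  S1→W-β 18, S2→W-γ 16, S3→W-β 11, S4→W-β 29
  bandwidth cost 74, fixed 60 → total 134.
Compare {W-α, W-β}: bandwidth cost 77 + fixed 63 = 140.
Compare {W-β}: bandwidth cost 115 + fixed 29 = 144.
Compare {W-α, W-β, W-γ}: bandwidth cost 60 + fixed 94 = 154.
All other subsets cost ≥ 140. Minimum total cost: 134.

134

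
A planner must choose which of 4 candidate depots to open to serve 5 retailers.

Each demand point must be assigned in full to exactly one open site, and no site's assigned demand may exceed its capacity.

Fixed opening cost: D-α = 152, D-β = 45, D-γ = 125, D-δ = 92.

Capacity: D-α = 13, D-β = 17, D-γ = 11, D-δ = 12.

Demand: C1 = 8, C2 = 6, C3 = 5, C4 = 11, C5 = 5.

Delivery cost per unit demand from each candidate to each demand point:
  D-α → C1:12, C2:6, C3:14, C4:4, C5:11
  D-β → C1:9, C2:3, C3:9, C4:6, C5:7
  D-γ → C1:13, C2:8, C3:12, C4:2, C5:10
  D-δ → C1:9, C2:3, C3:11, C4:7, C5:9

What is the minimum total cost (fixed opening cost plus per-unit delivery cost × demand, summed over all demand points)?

Open {D-β, D-γ, D-δ}; cheapest assignment that respects the capacities:
  D-β (cap 17, load 16): C2, C3, C5 — cost 6×3 + 5×9 + 5×7 = 98
  D-γ (cap 11, load 11): C4 — cost 11×2 = 22
  D-δ (cap 12, load 8): C1 — cost 8×9 = 72
  Shipping 192, fixed 262 → total 454.
  Any other capacity-feasible assignment to {D-β, D-γ, D-δ} ships for at least 192.
Compare {D-α, D-β, D-δ}: its best feasible assignment gives total 503.
Compare {D-α, D-β, D-γ}: its best feasible assignment gives total 538.
Every other set of open sites that can feasibly serve all demand totals ≥ 503 even under its best assignment. Minimum: 454.

454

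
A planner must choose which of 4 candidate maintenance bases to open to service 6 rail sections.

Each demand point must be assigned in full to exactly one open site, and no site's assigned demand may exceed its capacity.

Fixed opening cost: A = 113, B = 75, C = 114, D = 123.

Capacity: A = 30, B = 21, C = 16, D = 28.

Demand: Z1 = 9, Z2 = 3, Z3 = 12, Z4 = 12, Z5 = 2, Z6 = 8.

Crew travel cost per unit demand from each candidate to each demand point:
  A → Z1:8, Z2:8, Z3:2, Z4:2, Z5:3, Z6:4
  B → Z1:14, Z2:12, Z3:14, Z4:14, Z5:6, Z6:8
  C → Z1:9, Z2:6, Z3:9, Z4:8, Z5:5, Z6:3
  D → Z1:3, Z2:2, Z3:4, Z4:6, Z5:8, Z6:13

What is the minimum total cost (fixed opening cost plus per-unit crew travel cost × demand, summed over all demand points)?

379

Open {A, D}; cheapest assignment that respects the capacities:
  A (cap 30, load 22): Z4, Z5, Z6 — cost 12×2 + 2×3 + 8×4 = 62
  D (cap 28, load 24): Z1, Z2, Z3 — cost 9×3 + 3×2 + 12×4 = 81
  Shipping 143, fixed 236 → total 379.
  Any other capacity-feasible assignment to {A, D} ships for at least 143.
Compare {A, B, D}: its best feasible assignment gives total 454.
Compare {A, B}: its best feasible assignment gives total 456.
Every other set of open sites that can feasibly serve all demand totals ≥ 454 even under its best assignment. Minimum: 379.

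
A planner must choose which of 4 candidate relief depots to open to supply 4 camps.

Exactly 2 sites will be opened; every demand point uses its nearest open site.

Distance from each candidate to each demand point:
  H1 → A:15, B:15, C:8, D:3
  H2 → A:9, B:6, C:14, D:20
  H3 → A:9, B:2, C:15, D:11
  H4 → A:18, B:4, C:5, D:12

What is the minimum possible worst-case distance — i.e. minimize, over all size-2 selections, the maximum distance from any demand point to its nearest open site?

9

Open {H1, H2}.
  Farthest demand point is A at distance 9 (to H2); all others are ≤ 9.
With {H1, H3} the worst case is 9.
With {H3, H4} the worst case is 11.
No size-2 selection achieves below 9.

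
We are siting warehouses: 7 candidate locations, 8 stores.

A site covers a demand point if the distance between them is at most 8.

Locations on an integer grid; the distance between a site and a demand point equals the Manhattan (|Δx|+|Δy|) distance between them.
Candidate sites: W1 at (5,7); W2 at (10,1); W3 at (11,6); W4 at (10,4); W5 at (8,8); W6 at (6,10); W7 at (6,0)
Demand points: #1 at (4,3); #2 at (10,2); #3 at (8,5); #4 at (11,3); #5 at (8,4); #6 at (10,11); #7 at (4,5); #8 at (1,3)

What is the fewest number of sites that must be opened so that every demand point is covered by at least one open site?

2

Coverage sets (demand points within 8 of each site):
  W1: {#1, #3, #5, #7, #8}
  W2: {#1, #2, #3, #4, #5}
  W3: {#2, #3, #4, #5, #6, #7}
  W4: {#1, #2, #3, #4, #5, #6, #7}
  W5: {#2, #3, #4, #5, #6, #7}
  W6: {#3, #5, #6, #7}
  W7: {#1, #2, #3, #4, #5, #7, #8}
No single site covers all 8 demand points.
But {W1, W3} covers everything, so the minimum is 2.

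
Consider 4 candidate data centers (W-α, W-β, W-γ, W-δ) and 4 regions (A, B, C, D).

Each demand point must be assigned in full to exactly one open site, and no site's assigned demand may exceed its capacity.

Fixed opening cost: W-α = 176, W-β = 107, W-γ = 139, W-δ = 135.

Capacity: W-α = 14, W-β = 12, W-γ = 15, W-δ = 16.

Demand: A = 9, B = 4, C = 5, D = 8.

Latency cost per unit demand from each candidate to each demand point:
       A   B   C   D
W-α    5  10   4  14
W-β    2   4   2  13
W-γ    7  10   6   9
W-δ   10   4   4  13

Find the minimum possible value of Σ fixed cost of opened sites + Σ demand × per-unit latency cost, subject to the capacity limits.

459

Open {W-β, W-γ}; cheapest assignment that respects the capacities:
  W-β (cap 12, load 12): B, D — cost 4×4 + 8×13 = 120
  W-γ (cap 15, load 14): A, C — cost 9×7 + 5×6 = 93
  Shipping 213, fixed 246 → total 459.
  Any other capacity-feasible assignment to {W-β, W-γ} ships for at least 213.
Compare {W-α, W-β}: its best feasible assignment gives total 468.
Compare {W-β, W-δ}: its best feasible assignment gives total 472.
Every other set of open sites that can feasibly serve all demand totals ≥ 468 even under its best assignment. Minimum: 459.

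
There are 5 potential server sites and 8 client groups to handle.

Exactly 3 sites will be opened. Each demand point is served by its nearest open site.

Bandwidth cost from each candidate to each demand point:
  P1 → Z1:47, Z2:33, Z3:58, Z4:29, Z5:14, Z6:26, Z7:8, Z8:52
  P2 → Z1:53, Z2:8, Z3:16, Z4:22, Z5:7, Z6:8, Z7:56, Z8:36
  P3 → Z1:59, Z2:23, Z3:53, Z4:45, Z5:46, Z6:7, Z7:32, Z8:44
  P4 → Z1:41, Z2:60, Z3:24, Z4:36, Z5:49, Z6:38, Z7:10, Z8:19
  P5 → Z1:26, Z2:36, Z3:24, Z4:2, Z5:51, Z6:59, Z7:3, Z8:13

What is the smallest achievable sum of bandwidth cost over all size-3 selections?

Open {P2, P3, P5}.
  Z1→P5 26, Z2→P2 8, Z3→P2 16, Z4→P5 2, Z5→P2 7, Z6→P3 7, Z7→P5 3, Z8→P5 13  ⇒ total 82.
Compare {P1, P2, P5}: total 83.
Compare {P2, P4, P5}: total 83.
No size-3 selection does better; minimum is 82.

82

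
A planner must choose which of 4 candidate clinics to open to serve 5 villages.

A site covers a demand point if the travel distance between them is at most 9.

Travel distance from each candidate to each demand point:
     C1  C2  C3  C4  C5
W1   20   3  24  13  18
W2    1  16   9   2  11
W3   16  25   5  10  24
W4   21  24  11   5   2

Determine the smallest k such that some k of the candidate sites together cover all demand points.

Coverage sets (demand points within 9 of each site):
  W1: {C2}
  W2: {C1, C3, C4}
  W3: {C3}
  W4: {C4, C5}
No 2 sites suffice: every size-2 union leaves at least one demand point uncovered.
But {W1, W2, W4} covers everything, so the minimum is 3.

3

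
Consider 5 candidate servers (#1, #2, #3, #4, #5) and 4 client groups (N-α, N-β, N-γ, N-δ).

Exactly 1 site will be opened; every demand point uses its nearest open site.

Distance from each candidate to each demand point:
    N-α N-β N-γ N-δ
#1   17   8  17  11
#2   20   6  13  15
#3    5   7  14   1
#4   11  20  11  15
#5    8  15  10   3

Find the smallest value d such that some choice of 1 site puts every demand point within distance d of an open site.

Open {#3}.
  Farthest demand point is N-γ at distance 14 (to #3); all others are ≤ 14.
With {#5} the worst case is 15.
With {#1} the worst case is 17.
No size-1 selection achieves below 14.

14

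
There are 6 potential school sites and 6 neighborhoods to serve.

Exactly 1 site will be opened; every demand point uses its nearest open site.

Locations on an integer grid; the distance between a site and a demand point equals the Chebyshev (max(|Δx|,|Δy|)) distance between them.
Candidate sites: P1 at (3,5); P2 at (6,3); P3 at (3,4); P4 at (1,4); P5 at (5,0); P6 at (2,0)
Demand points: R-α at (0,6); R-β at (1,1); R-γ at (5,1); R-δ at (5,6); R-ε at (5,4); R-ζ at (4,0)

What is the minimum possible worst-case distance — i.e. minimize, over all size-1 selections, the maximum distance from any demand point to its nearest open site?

Open {P3}.
  Farthest demand point is R-ζ at distance 4 (to P3); all others are ≤ 4.
With {P4} the worst case is 4.
With {P1} the worst case is 5.
No size-1 selection achieves below 4.

4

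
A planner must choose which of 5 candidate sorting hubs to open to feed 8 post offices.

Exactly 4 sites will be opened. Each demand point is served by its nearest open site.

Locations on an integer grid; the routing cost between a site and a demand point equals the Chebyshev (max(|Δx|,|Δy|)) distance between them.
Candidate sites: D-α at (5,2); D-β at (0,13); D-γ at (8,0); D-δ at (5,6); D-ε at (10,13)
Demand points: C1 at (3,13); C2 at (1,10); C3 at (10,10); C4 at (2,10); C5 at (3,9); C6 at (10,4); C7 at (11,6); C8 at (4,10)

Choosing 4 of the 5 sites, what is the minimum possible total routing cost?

Open {D-β, D-γ, D-δ, D-ε}.
  C1→D-β 3, C2→D-β 3, C3→D-ε 3, C4→D-β 3, C5→D-δ 3, C6→D-γ 4, C7→D-γ 6, C8→D-β 4  ⇒ total 29.
Compare {D-α, D-β, D-γ, D-ε}: total 30.
Compare {D-α, D-β, D-δ, D-ε}: total 30.
No size-4 selection does better; minimum is 29.

29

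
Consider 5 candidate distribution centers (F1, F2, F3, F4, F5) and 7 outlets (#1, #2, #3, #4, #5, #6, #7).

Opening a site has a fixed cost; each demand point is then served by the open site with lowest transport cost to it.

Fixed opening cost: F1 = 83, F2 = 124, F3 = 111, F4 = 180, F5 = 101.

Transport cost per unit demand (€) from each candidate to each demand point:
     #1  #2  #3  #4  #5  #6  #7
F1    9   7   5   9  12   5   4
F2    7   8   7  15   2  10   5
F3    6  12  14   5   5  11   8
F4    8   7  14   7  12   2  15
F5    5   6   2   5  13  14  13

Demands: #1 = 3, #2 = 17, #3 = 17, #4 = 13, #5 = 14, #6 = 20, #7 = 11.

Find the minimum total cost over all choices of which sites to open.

Open {F1, F3}: assign each demand point to its cheapest open site.
  #1→F3 3×6=18, #2→F1 17×7=119, #3→F1 17×5=85, #4→F3 13×5=65, #5→F3 14×5=70, #6→F1 20×5=100, #7→F1 11×4=44
  transport cost 501, fixed 194 → total 695.
Compare {F1, F2, F5}: transport cost 388 + fixed 308 = 696.
Compare {F1, F5}: transport cost 528 + fixed 184 = 712.
Compare {F1, F2}: transport cost 514 + fixed 207 = 721.
All other subsets cost ≥ 696. Minimum total cost: 695.

695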